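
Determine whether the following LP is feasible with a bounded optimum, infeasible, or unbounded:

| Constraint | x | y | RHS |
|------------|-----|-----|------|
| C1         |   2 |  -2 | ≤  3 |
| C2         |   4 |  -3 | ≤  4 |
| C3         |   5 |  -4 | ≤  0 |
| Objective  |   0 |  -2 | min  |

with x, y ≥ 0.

Unbounded (objective can decrease without bound)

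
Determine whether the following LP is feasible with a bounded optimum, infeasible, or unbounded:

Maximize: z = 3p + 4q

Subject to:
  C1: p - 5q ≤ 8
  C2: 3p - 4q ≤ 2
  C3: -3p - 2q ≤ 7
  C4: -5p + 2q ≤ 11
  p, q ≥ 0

Unbounded (objective can increase without bound)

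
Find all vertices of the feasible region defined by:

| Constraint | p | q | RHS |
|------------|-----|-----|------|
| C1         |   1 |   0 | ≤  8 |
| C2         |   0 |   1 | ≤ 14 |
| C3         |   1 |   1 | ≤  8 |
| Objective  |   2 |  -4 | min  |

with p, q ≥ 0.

(0, 0), (8, 0), (0, 8)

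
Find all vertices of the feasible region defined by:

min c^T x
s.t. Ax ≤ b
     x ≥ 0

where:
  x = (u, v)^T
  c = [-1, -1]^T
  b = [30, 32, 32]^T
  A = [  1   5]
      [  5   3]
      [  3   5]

(0, 0), (6.4, 0), (4, 4), (1, 5.8), (0, 6)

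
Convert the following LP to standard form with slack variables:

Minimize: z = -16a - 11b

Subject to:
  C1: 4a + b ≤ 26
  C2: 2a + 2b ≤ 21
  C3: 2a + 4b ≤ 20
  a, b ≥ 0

min z = -16a - 11b

s.t.
  4a + b + s1 = 26
  2a + 2b + s2 = 21
  2a + 4b + s3 = 20
  a, b, s1, s2, s3 ≥ 0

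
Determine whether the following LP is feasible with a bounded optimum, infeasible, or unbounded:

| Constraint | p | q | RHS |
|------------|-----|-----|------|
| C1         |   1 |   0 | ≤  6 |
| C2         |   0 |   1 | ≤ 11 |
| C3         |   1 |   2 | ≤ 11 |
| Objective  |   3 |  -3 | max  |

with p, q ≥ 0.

Feasible with a bounded optimal solution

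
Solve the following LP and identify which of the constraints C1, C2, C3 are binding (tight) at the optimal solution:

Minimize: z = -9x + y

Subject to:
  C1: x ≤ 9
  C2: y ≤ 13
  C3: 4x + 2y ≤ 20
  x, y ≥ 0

At x = 5, y = 0, compute slack b - a·x for each constraint:
  C1: 9 − 5 = 4  (slack)
  C2: 13 − 0 = 13  (slack)
  C3: 20 − 20 = 0  (binding)

Optimal: x = 5, y = 0
Binding: C3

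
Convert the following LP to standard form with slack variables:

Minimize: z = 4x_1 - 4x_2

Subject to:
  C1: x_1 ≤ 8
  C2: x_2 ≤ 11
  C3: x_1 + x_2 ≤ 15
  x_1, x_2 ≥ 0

min z = 4x_1 - 4x_2

s.t.
  x_1 + s1 = 8
  x_2 + s2 = 11
  x_1 + x_2 + s3 = 15
  x_1, x_2, s1, s2, s3 ≥ 0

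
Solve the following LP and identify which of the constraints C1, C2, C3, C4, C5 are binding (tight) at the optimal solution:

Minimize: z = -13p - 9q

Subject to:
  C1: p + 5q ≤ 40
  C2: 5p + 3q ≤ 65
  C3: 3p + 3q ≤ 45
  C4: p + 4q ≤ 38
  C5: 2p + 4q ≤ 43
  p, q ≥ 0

At p = 10, q = 5, compute slack b - a·x for each constraint:
  C1: 40 − 35 = 5  (slack)
  C2: 65 − 65 = 0  (binding)
  C3: 45 − 45 = 0  (binding)
  C4: 38 − 30 = 8  (slack)
  C5: 43 − 40 = 3  (slack)

Optimal: p = 10, q = 5
Binding: C2, C3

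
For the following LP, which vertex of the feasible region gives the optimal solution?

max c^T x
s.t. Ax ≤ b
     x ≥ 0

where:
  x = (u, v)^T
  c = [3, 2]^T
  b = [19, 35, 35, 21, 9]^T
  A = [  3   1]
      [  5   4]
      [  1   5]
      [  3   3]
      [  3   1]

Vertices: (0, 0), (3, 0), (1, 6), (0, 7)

Evaluate the objective at each vertex of the feasible region:
  z(0, 0) = 0
  z(3, 0) = 9
  z(1, 6) = 15  ←
  z(0, 7) = 14
The maximum is at u = 1, v = 6.

(1, 6)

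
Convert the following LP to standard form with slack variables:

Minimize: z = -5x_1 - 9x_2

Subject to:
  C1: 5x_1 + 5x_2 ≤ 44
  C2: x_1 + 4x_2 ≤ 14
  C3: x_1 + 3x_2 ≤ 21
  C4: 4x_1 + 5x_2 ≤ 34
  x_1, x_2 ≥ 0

min z = -5x_1 - 9x_2

s.t.
  5x_1 + 5x_2 + s1 = 44
  x_1 + 4x_2 + s2 = 14
  x_1 + 3x_2 + s3 = 21
  4x_1 + 5x_2 + s4 = 34
  x_1, x_2, s1, s2, s3, s4 ≥ 0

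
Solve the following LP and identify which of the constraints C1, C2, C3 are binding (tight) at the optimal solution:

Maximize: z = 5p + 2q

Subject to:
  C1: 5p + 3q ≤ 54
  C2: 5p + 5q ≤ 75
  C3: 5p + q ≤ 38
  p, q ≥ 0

At p = 6, q = 8, compute slack b - a·x for each constraint:
  C1: 54 − 54 = 0  (binding)
  C2: 75 − 70 = 5  (slack)
  C3: 38 − 38 = 0  (binding)

Optimal: p = 6, q = 8
Binding: C1, C3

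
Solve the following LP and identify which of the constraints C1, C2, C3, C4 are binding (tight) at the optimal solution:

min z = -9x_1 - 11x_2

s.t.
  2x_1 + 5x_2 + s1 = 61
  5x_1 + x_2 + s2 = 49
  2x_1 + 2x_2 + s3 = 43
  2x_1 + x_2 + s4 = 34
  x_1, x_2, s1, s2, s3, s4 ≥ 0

At x_1 = 8, x_2 = 9, compute slack b - a·x for each constraint:
  C1: 61 − 61 = 0  (binding)
  C2: 49 − 49 = 0  (binding)
  C3: 43 − 34 = 9  (slack)
  C4: 34 − 25 = 9  (slack)

Optimal: x_1 = 8, x_2 = 9
Binding: C1, C2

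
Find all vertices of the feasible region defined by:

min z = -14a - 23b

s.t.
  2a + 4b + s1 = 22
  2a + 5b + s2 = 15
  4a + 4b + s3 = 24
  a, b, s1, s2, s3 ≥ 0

(0, 0), (6, 0), (5, 1), (0, 3)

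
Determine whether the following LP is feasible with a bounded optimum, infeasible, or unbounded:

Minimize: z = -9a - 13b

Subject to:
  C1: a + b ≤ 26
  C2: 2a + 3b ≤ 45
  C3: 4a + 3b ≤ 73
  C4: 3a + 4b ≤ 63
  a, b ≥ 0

Feasible with a bounded optimal solution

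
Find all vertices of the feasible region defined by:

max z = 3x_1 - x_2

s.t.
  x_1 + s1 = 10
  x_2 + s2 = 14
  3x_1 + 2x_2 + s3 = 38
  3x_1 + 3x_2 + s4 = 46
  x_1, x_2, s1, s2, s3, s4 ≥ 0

(0, 0), (10, 0), (10, 4), (7.333, 8), (1.333, 14), (0, 14)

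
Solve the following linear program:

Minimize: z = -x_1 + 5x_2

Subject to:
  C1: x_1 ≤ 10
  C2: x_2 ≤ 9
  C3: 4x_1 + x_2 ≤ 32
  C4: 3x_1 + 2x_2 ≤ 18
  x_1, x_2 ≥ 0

Evaluate the objective at each vertex of the feasible region:
  z(0, 0) = 0
  z(6, 0) = -6  ←
  z(0, 9) = 45
The minimum is at x_1 = 6, x_2 = 0.

x_1 = 6, x_2 = 0, z = -6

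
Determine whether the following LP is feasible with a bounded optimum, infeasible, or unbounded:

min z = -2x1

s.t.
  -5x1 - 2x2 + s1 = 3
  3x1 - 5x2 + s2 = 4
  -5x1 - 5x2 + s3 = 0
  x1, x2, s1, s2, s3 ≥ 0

Unbounded (objective can decrease without bound)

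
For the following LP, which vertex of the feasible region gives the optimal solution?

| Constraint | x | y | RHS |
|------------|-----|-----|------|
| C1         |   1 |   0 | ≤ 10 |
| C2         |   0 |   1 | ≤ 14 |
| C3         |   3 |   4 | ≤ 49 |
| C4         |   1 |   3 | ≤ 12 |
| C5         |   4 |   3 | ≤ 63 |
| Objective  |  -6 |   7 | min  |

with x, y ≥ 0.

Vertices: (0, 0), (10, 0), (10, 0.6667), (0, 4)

Evaluate the objective at each vertex of the feasible region:
  z(0, 0) = 0
  z(10, 0) = -60  ←
  z(10, 0.6667) = -55.33
  z(0, 4) = 28
The minimum is at x = 10, y = 0.

(10, 0)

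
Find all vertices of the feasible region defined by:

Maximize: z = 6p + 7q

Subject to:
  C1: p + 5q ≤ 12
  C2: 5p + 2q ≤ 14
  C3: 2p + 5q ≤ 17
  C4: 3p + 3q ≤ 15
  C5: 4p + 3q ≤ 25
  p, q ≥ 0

(0, 0), (2.8, 0), (2, 2), (0, 2.4)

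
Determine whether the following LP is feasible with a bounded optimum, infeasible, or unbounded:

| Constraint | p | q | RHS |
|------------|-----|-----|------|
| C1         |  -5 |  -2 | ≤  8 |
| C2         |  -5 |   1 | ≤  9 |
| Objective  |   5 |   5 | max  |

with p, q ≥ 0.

Unbounded (objective can increase without bound)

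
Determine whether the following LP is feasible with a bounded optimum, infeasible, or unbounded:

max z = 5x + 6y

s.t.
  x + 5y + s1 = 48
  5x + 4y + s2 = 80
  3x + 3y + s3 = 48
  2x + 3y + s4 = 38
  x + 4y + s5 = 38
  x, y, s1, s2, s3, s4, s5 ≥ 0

Feasible with a bounded optimal solution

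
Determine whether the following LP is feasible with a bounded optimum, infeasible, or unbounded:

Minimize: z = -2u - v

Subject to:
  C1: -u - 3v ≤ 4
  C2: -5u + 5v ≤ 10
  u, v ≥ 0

Unbounded (objective can decrease without bound)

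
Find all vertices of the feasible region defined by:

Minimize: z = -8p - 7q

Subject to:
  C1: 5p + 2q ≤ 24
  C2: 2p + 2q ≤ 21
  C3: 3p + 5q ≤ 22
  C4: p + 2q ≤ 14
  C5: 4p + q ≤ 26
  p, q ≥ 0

(0, 0), (4.8, 0), (4, 2), (0, 4.4)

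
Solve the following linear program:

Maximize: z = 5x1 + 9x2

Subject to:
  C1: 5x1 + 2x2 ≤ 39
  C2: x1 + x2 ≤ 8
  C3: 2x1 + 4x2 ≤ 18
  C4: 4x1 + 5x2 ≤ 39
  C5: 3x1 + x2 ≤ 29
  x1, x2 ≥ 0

Evaluate the objective at each vertex of the feasible region:
  z(0, 0) = 0
  z(7.8, 0) = 39
  z(7.667, 0.3333) = 41.33
  z(7, 1) = 44  ←
  z(0, 4.5) = 40.5
The maximum is at x1 = 7, x2 = 1.

x1 = 7, x2 = 1, z = 44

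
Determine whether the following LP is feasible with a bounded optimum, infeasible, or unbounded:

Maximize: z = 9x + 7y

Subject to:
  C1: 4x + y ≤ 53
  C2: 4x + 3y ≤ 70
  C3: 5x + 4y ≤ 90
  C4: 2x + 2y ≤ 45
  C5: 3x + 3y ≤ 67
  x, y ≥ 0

Feasible with a bounded optimal solution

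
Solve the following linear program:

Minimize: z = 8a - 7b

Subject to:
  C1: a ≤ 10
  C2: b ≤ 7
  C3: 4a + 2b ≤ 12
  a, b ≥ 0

Evaluate the objective at each vertex of the feasible region:
  z(0, 0) = 0
  z(3, 0) = 24
  z(0, 6) = -42  ←
The minimum is at a = 0, b = 6.

a = 0, b = 6, z = -42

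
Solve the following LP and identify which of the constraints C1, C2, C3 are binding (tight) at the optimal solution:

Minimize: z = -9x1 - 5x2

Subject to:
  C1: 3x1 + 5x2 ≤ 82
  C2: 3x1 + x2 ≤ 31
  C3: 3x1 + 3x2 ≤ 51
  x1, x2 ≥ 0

At x1 = 7, x2 = 10, compute slack b - a·x for each constraint:
  C1: 82 − 71 = 11  (slack)
  C2: 31 − 31 = 0  (binding)
  C3: 51 − 51 = 0  (binding)

Optimal: x1 = 7, x2 = 10
Binding: C2, C3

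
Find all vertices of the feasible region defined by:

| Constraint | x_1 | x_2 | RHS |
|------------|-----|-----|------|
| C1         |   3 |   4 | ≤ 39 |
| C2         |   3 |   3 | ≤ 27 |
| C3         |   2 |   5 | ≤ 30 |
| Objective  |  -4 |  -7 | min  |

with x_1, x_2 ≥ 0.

(0, 0), (9, 0), (5, 4), (0, 6)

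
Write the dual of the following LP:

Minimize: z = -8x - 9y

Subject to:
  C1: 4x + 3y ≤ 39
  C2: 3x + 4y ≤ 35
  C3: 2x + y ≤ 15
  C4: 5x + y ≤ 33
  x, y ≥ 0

Primal min cᵀx s.t. Ax ≤ b, x ≥ 0  →  Dual max −bᵀy s.t. Aᵀy ≥ −c, y ≥ 0.

Maximize: z = -39y1 - 35y2 - 15y3 - 33y4

Subject to:
  4y1 + 3y2 + 2y3 + 5y4 ≥ 8
  3y1 + 4y2 + y3 + y4 ≥ 9
  y1, y2, y3, y4 ≥ 0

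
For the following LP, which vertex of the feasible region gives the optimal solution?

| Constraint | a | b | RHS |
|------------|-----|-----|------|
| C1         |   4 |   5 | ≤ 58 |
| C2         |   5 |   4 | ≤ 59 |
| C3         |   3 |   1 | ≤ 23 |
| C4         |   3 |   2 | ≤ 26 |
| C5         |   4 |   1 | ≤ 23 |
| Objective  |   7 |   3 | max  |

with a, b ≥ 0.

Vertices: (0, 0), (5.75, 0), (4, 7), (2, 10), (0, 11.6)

Evaluate the objective at each vertex of the feasible region:
  z(0, 0) = 0
  z(5.75, 0) = 40.25
  z(4, 7) = 49  ←
  z(2, 10) = 44
  z(0, 11.6) = 34.8
The maximum is at a = 4, b = 7.

(4, 7)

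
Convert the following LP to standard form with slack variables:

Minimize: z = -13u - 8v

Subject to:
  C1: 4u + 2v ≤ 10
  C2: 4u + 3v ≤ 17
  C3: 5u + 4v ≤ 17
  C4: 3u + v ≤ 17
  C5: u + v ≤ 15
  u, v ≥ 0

min z = -13u - 8v

s.t.
  4u + 2v + s1 = 10
  4u + 3v + s2 = 17
  5u + 4v + s3 = 17
  3u + v + s4 = 17
  u + v + s5 = 15
  u, v, s1, s2, s3, s4, s5 ≥ 0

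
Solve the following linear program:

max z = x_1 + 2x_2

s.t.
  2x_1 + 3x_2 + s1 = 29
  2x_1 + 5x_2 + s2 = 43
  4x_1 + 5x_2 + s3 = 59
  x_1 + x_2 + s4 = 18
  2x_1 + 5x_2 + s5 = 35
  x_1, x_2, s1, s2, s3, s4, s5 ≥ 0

Evaluate the objective at each vertex of the feasible region:
  z(0, 0) = 0
  z(14.5, 0) = 14.5
  z(10, 3) = 16  ←
  z(0, 7) = 14
The maximum is at x_1 = 10, x_2 = 3.

x_1 = 10, x_2 = 3, z = 16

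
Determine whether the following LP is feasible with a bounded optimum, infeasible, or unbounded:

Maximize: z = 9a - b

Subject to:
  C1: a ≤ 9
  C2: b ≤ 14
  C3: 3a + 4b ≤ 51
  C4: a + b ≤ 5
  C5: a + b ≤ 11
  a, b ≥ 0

Feasible with a bounded optimal solution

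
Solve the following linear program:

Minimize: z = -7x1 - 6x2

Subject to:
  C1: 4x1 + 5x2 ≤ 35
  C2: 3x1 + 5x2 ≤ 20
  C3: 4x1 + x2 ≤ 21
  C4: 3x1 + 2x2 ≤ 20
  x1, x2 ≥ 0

Evaluate the objective at each vertex of the feasible region:
  z(0, 0) = 0
  z(5.25, 0) = -36.75
  z(5, 1) = -41  ←
  z(0, 4) = -24
The minimum is at x1 = 5, x2 = 1.

x1 = 5, x2 = 1, z = -41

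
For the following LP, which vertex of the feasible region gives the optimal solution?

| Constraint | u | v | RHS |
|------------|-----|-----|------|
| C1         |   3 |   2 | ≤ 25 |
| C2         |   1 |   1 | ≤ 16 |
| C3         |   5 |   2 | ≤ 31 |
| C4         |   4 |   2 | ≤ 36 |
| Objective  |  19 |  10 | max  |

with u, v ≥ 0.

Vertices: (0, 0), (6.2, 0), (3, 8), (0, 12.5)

Evaluate the objective at each vertex of the feasible region:
  z(0, 0) = 0
  z(6.2, 0) = 117.8
  z(3, 8) = 137  ←
  z(0, 12.5) = 125
The maximum is at u = 3, v = 8.

(3, 8)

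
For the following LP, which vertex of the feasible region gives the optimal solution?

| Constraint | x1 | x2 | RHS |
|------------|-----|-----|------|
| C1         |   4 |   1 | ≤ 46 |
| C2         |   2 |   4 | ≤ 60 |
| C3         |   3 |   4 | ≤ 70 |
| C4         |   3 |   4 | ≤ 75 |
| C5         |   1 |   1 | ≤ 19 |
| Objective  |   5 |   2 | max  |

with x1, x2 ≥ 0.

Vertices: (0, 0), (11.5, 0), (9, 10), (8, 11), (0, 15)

Evaluate the objective at each vertex of the feasible region:
  z(0, 0) = 0
  z(11.5, 0) = 57.5
  z(9, 10) = 65  ←
  z(8, 11) = 62
  z(0, 15) = 30
The maximum is at x1 = 9, x2 = 10.

(9, 10)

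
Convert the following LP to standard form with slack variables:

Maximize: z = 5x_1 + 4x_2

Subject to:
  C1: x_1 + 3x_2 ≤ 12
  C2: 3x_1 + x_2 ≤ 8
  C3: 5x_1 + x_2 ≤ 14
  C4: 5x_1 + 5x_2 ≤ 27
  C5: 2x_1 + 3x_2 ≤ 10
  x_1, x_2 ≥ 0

max z = 5x_1 + 4x_2

s.t.
  x_1 + 3x_2 + s1 = 12
  3x_1 + x_2 + s2 = 8
  5x_1 + x_2 + s3 = 14
  5x_1 + 5x_2 + s4 = 27
  2x_1 + 3x_2 + s5 = 10
  x_1, x_2, s1, s2, s3, s4, s5 ≥ 0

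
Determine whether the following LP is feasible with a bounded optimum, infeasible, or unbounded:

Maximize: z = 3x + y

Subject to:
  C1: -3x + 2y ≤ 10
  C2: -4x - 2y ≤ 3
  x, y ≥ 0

Unbounded (objective can increase without bound)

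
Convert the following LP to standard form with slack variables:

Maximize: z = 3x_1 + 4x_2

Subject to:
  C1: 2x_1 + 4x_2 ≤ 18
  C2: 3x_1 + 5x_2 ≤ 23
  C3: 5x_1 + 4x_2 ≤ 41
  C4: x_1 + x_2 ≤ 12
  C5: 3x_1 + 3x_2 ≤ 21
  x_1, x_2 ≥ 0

max z = 3x_1 + 4x_2

s.t.
  2x_1 + 4x_2 + s1 = 18
  3x_1 + 5x_2 + s2 = 23
  5x_1 + 4x_2 + s3 = 41
  x_1 + x_2 + s4 = 12
  3x_1 + 3x_2 + s5 = 21
  x_1, x_2, s1, s2, s3, s4, s5 ≥ 0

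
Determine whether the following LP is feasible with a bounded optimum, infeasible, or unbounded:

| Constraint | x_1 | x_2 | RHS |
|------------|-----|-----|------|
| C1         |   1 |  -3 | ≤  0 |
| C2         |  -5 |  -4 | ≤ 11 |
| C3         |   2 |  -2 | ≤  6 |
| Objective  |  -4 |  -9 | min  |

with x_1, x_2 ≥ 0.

Unbounded (objective can decrease without bound)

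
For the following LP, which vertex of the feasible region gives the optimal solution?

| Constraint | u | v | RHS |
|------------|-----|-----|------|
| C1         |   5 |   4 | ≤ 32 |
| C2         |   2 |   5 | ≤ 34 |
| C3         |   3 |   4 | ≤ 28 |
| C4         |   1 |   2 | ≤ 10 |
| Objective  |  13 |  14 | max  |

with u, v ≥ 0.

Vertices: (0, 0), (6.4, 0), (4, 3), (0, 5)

Evaluate the objective at each vertex of the feasible region:
  z(0, 0) = 0
  z(6.4, 0) = 83.2
  z(4, 3) = 94  ←
  z(0, 5) = 70
The maximum is at u = 4, v = 3.

(4, 3)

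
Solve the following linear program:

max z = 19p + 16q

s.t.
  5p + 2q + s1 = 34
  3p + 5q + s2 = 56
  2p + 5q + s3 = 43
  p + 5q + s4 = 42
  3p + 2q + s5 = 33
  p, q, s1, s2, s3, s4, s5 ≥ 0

Evaluate the objective at each vertex of the feasible region:
  z(0, 0) = 0
  z(6.8, 0) = 129.2
  z(4, 7) = 188  ←
  z(1, 8.2) = 150.2
  z(0, 8.4) = 134.4
The maximum is at p = 4, q = 7.

p = 4, q = 7, z = 188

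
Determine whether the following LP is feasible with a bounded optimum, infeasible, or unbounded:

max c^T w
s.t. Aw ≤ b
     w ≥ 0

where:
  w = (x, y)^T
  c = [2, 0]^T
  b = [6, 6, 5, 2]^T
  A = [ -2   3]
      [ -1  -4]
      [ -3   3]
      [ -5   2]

Unbounded (objective can increase without bound)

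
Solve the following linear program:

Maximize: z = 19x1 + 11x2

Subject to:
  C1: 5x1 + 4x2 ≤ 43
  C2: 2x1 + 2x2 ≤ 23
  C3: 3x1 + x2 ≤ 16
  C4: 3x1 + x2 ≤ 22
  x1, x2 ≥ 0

Evaluate the objective at each vertex of the feasible region:
  z(0, 0) = 0
  z(5.333, 0) = 101.3
  z(3, 7) = 134  ←
  z(0, 10.75) = 118.2
The maximum is at x1 = 3, x2 = 7.

x1 = 3, x2 = 7, z = 134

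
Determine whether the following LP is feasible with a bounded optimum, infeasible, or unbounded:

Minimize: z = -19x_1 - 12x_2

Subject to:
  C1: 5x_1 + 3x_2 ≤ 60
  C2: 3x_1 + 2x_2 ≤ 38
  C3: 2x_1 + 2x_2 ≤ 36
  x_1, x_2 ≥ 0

Feasible with a bounded optimal solution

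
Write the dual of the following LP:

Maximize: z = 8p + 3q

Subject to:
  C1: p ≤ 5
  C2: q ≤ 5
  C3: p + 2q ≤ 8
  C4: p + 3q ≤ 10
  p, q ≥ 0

Primal max cᵀx s.t. Ax ≤ b, x ≥ 0  →  Dual min bᵀy s.t. Aᵀy ≥ c, y ≥ 0.

Minimize: z = 5y1 + 5y2 + 8y3 + 10y4

Subject to:
  y1 + y3 + y4 ≥ 8
  y2 + 2y3 + 3y4 ≥ 3
  y1, y2, y3, y4 ≥ 0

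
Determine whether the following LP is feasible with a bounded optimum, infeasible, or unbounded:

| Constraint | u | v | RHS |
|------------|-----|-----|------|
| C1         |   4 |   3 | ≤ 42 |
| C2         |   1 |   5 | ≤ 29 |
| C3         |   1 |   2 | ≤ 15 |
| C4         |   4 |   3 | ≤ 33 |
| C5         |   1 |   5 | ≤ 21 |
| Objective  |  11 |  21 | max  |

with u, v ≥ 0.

Feasible with a bounded optimal solution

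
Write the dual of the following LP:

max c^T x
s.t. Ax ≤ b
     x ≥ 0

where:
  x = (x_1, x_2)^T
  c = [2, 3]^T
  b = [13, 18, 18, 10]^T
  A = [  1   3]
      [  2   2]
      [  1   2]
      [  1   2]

Primal max cᵀx s.t. Ax ≤ b, x ≥ 0  →  Dual min bᵀy s.t. Aᵀy ≥ c, y ≥ 0.

Minimize: z = 13y1 + 18y2 + 18y3 + 10y4

Subject to:
  y1 + 2y2 + y3 + y4 ≥ 2
  3y1 + 2y2 + 2y3 + 2y4 ≥ 3
  y1, y2, y3, y4 ≥ 0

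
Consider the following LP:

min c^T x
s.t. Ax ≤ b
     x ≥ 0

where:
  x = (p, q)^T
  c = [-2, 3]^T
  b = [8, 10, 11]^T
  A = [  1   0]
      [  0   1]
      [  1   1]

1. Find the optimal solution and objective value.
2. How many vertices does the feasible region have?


1. p = 8, q = 0, z = -16
2. 5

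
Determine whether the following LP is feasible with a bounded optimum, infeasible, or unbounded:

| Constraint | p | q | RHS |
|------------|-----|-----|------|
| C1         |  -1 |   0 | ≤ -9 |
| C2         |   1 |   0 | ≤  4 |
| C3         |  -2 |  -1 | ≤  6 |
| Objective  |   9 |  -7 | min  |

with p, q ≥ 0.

Infeasible (no feasible solution exists)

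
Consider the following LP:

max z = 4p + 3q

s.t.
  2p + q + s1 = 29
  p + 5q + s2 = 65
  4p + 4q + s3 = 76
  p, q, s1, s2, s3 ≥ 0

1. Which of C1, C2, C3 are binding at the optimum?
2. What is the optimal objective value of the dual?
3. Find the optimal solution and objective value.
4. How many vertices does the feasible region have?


1. C1, C3
2. 67
3. p = 10, q = 9, z = 67
4. 5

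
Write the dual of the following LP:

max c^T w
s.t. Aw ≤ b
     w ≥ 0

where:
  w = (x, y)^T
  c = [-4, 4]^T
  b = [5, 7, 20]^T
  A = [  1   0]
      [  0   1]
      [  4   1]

Primal max cᵀx s.t. Ax ≤ b, x ≥ 0  →  Dual min bᵀy s.t. Aᵀy ≥ c, y ≥ 0.

Minimize: z = 5y1 + 7y2 + 20y3

Subject to:
  y1 + 4y3 ≥ -4
  y2 + y3 ≥ 4
  y1, y2, y3 ≥ 0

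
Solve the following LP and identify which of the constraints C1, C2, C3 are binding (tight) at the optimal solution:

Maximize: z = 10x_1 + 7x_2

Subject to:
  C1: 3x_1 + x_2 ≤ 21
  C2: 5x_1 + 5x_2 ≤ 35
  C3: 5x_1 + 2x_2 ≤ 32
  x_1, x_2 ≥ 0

At x_1 = 6, x_2 = 1, compute slack b - a·x for each constraint:
  C1: 21 − 19 = 2  (slack)
  C2: 35 − 35 = 0  (binding)
  C3: 32 − 32 = 0  (binding)

Optimal: x_1 = 6, x_2 = 1
Binding: C2, C3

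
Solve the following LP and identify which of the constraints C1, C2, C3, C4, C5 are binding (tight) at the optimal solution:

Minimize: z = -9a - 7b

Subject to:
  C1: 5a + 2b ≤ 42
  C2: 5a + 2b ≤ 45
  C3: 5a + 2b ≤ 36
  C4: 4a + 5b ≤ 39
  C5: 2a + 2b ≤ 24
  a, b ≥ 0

At a = 6, b = 3, compute slack b - a·x for each constraint:
  C1: 42 − 36 = 6  (slack)
  C2: 45 − 36 = 9  (slack)
  C3: 36 − 36 = 0  (binding)
  C4: 39 − 39 = 0  (binding)
  C5: 24 − 18 = 6  (slack)

Optimal: a = 6, b = 3
Binding: C3, C4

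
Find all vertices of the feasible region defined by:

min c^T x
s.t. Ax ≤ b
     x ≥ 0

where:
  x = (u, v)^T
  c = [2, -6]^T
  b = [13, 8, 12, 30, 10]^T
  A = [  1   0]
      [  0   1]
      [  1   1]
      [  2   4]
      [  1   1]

(0, 0), (10, 0), (5, 5), (0, 7.5)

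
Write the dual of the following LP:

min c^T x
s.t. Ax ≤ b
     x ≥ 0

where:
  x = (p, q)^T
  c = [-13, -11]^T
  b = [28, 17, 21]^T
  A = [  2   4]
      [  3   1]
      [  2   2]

Primal min cᵀx s.t. Ax ≤ b, x ≥ 0  →  Dual max −bᵀy s.t. Aᵀy ≥ −c, y ≥ 0.

Maximize: z = -28y1 - 17y2 - 21y3

Subject to:
  2y1 + 3y2 + 2y3 ≥ 13
  4y1 + y2 + 2y3 ≥ 11
  y1, y2, y3 ≥ 0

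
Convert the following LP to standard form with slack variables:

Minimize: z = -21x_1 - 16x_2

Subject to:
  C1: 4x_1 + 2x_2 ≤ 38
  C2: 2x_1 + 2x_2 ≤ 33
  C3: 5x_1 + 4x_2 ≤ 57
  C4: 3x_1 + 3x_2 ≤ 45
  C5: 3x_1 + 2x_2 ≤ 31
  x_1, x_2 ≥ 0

min z = -21x_1 - 16x_2

s.t.
  4x_1 + 2x_2 + s1 = 38
  2x_1 + 2x_2 + s2 = 33
  5x_1 + 4x_2 + s3 = 57
  3x_1 + 3x_2 + s4 = 45
  3x_1 + 2x_2 + s5 = 31
  x_1, x_2, s1, s2, s3, s4, s5 ≥ 0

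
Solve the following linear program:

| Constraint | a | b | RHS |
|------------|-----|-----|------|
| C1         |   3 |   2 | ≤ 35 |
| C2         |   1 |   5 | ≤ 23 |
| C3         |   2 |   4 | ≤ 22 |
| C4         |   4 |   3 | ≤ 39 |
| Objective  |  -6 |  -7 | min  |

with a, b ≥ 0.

Evaluate the objective at each vertex of the feasible region:
  z(0, 0) = 0
  z(9.75, 0) = -58.5
  z(9, 1) = -61  ←
  z(3, 4) = -46
  z(0, 4.6) = -32.2
The minimum is at a = 9, b = 1.

a = 9, b = 1, z = -61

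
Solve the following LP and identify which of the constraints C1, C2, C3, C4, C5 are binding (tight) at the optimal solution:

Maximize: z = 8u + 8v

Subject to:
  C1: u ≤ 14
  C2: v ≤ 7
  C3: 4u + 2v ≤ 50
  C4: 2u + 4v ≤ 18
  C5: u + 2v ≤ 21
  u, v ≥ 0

At u = 9, v = 0, compute slack b - a·x for each constraint:
  C1: 14 − 9 = 5  (slack)
  C2: 7 − 0 = 7  (slack)
  C3: 50 − 36 = 14  (slack)
  C4: 18 − 18 = 0  (binding)
  C5: 21 − 9 = 12  (slack)

Optimal: u = 9, v = 0
Binding: C4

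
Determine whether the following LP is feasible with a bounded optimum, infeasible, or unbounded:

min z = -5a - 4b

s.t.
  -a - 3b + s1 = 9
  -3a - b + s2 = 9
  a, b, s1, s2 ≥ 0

Unbounded (objective can decrease without bound)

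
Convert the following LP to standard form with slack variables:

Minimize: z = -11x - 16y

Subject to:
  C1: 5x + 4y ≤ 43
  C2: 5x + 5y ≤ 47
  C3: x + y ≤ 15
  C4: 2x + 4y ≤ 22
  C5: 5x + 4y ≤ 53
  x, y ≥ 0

min z = -11x - 16y

s.t.
  5x + 4y + s1 = 43
  5x + 5y + s2 = 47
  x + y + s3 = 15
  2x + 4y + s4 = 22
  5x + 4y + s5 = 53
  x, y, s1, s2, s3, s4, s5 ≥ 0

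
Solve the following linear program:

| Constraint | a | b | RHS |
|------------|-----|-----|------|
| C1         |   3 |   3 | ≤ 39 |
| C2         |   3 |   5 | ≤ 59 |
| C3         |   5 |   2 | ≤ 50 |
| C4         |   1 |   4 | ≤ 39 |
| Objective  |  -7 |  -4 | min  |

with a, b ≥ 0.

Evaluate the objective at each vertex of the feasible region:
  z(0, 0) = 0
  z(10, 0) = -70
  z(8, 5) = -76  ←
  z(4.333, 8.667) = -65
  z(0, 9.75) = -39
The minimum is at a = 8, b = 5.

a = 8, b = 5, z = -76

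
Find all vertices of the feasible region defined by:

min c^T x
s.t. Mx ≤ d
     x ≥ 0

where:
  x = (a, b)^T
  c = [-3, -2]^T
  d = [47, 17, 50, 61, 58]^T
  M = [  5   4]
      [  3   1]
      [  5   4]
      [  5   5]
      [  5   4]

(0, 0), (5.667, 0), (3, 8), (0, 11.75)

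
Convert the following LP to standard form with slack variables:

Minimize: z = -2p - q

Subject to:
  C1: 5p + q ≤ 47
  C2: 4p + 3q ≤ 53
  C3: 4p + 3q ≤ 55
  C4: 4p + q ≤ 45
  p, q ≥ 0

min z = -2p - q

s.t.
  5p + q + s1 = 47
  4p + 3q + s2 = 53
  4p + 3q + s3 = 55
  4p + q + s4 = 45
  p, q, s1, s2, s3, s4 ≥ 0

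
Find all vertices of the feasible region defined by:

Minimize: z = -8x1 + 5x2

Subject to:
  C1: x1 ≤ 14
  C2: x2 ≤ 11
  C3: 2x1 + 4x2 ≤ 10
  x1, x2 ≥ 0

(0, 0), (5, 0), (0, 2.5)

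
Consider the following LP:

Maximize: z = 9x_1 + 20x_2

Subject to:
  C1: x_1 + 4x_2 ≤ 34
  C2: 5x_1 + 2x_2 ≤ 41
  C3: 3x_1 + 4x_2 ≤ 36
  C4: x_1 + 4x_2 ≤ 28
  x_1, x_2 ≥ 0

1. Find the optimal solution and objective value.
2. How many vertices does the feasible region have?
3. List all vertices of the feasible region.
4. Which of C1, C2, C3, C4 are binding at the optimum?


1. x_1 = 4, x_2 = 6, z = 156
2. 5
3. (0, 0), (8.2, 0), (6.571, 4.071), (4, 6), (0, 7)
4. C3, C4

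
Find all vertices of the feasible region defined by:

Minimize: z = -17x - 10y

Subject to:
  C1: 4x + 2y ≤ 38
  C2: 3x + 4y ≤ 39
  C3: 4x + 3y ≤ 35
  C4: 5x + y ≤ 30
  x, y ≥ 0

(0, 0), (6, 0), (5, 5), (3.286, 7.286), (0, 9.75)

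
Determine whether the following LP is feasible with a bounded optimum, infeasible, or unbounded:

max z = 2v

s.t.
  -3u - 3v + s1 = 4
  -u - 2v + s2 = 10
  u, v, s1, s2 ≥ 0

Unbounded (objective can increase without bound)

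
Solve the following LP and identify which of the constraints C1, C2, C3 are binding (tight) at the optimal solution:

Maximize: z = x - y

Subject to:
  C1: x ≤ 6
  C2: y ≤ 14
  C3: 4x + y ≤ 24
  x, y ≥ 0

At x = 6, y = 0, compute slack b - a·x for each constraint:
  C1: 6 − 6 = 0  (binding)
  C2: 14 − 0 = 14  (slack)
  C3: 24 − 24 = 0  (binding)

Optimal: x = 6, y = 0
Binding: C1, C3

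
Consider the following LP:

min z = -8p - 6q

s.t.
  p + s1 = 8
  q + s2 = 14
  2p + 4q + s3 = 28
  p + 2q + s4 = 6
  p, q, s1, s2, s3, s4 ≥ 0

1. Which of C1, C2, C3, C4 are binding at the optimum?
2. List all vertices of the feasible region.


1. C4
2. (0, 0), (6, 0), (0, 3)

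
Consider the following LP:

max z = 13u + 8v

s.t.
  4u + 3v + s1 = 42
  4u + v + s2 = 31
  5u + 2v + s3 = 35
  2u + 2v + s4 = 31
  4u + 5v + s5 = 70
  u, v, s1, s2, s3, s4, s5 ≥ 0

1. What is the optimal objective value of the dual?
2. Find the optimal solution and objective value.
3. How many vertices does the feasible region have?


1. 119
2. u = 3, v = 10, z = 119
3. 4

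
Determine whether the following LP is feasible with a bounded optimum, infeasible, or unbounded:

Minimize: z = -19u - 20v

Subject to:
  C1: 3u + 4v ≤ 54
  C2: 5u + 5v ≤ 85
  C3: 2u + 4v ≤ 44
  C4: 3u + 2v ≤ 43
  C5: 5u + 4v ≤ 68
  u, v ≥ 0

Feasible with a bounded optimal solution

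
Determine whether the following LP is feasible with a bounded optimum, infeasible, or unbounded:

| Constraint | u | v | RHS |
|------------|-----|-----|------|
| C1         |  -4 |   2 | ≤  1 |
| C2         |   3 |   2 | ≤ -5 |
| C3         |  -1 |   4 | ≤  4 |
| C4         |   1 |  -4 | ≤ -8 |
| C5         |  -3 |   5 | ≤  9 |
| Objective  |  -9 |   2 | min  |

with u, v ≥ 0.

Infeasible (no feasible solution exists)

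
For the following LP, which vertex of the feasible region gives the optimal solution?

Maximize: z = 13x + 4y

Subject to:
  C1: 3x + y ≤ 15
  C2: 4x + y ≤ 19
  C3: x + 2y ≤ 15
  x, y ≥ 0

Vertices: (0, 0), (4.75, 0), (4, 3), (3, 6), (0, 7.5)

Evaluate the objective at each vertex of the feasible region:
  z(0, 0) = 0
  z(4.75, 0) = 61.75
  z(4, 3) = 64  ←
  z(3, 6) = 63
  z(0, 7.5) = 30
The maximum is at x = 4, y = 3.

(4, 3)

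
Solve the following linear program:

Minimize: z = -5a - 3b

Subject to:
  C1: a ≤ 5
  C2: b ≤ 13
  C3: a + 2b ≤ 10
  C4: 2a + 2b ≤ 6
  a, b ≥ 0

Evaluate the objective at each vertex of the feasible region:
  z(0, 0) = 0
  z(3, 0) = -15  ←
  z(0, 3) = -9
The minimum is at a = 3, b = 0.

a = 3, b = 0, z = -15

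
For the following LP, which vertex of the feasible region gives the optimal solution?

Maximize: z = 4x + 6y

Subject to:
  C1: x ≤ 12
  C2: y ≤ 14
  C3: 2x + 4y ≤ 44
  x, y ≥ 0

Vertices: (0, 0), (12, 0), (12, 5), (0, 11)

Evaluate the objective at each vertex of the feasible region:
  z(0, 0) = 0
  z(12, 0) = 48
  z(12, 5) = 78  ←
  z(0, 11) = 66
The maximum is at x = 12, y = 5.

(12, 5)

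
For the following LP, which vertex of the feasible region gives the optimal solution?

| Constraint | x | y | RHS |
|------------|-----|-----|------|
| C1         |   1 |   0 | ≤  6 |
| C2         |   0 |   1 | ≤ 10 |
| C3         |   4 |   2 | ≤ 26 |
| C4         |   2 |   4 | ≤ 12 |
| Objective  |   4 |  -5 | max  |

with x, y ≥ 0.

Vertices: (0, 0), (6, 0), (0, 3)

Evaluate the objective at each vertex of the feasible region:
  z(0, 0) = 0
  z(6, 0) = 24  ←
  z(0, 3) = -15
The maximum is at x = 6, y = 0.

(6, 0)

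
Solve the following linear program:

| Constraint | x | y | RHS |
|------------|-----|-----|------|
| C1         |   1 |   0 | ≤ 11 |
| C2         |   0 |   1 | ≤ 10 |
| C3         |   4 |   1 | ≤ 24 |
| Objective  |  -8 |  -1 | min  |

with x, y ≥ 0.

Evaluate the objective at each vertex of the feasible region:
  z(0, 0) = 0
  z(6, 0) = -48  ←
  z(3.5, 10) = -38
  z(0, 10) = -10
The minimum is at x = 6, y = 0.

x = 6, y = 0, z = -48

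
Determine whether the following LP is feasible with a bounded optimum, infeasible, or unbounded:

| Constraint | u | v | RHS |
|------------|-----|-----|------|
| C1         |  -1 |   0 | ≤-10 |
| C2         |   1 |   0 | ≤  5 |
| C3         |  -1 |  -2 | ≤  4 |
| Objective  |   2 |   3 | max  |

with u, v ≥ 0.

Infeasible (no feasible solution exists)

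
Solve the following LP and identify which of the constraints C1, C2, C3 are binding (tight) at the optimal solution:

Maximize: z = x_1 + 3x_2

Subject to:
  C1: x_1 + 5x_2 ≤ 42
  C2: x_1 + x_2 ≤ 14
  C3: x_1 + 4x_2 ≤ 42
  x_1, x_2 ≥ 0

At x_1 = 7, x_2 = 7, compute slack b - a·x for each constraint:
  C1: 42 − 42 = 0  (binding)
  C2: 14 − 14 = 0  (binding)
  C3: 42 − 35 = 7  (slack)

Optimal: x_1 = 7, x_2 = 7
Binding: C1, C2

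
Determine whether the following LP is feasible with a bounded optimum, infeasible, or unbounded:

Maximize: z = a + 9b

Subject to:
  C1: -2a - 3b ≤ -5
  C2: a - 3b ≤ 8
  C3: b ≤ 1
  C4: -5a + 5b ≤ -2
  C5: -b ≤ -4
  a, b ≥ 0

Infeasible (no feasible solution exists)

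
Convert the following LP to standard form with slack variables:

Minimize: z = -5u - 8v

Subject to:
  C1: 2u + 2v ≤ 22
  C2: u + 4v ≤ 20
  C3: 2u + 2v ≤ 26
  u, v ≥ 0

min z = -5u - 8v

s.t.
  2u + 2v + s1 = 22
  u + 4v + s2 = 20
  2u + 2v + s3 = 26
  u, v, s1, s2, s3 ≥ 0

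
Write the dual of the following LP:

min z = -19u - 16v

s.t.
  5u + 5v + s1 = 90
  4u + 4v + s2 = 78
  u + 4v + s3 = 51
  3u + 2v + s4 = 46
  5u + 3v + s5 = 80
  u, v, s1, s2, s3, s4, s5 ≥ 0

Primal min cᵀx s.t. Ax ≤ b, x ≥ 0  →  Dual max −bᵀy s.t. Aᵀy ≥ −c, y ≥ 0.

Maximize: z = -90y1 - 78y2 - 51y3 - 46y4 - 80y5

Subject to:
  5y1 + 4y2 + y3 + 3y4 + 5y5 ≥ 19
  5y1 + 4y2 + 4y3 + 2y4 + 3y5 ≥ 16
  y1, y2, y3, y4, y5 ≥ 0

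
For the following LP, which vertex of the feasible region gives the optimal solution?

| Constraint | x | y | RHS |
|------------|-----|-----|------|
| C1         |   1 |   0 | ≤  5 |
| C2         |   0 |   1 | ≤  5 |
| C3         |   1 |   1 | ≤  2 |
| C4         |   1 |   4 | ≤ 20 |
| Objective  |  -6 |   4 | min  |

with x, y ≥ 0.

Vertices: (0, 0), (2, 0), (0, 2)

Evaluate the objective at each vertex of the feasible region:
  z(0, 0) = 0
  z(2, 0) = -12  ←
  z(0, 2) = 8
The minimum is at x = 2, y = 0.

(2, 0)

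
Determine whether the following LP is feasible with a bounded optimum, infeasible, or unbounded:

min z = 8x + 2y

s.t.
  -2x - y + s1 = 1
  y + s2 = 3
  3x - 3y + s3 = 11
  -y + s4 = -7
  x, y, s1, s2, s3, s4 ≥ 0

Infeasible (no feasible solution exists)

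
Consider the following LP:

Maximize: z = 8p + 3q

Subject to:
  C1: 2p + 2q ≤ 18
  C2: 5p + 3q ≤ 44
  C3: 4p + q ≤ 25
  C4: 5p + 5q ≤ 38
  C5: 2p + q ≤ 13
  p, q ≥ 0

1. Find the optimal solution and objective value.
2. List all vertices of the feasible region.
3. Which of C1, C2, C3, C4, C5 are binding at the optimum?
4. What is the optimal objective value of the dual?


1. p = 6, q = 1, z = 51
2. (0, 0), (6.25, 0), (6, 1), (5.4, 2.2), (0, 7.6)
3. C3, C5
4. 51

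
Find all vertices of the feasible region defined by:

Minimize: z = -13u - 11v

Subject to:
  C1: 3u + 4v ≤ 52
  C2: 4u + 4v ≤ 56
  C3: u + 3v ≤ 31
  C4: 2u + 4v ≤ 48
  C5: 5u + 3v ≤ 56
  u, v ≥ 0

(0, 0), (11.2, 0), (7, 7), (5.5, 8.5), (0, 10.33)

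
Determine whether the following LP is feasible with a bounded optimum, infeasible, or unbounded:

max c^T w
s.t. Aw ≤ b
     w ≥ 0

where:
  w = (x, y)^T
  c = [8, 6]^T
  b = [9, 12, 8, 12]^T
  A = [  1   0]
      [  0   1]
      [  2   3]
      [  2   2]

Feasible with a bounded optimal solution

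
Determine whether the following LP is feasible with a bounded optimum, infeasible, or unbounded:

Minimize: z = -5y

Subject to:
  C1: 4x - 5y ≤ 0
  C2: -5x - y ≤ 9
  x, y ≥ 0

Unbounded (objective can decrease without bound)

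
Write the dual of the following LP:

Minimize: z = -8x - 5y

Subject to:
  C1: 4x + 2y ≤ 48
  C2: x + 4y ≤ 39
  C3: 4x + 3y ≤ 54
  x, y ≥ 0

Primal min cᵀx s.t. Ax ≤ b, x ≥ 0  →  Dual max −bᵀy s.t. Aᵀy ≥ −c, y ≥ 0.

Maximize: z = -48y1 - 39y2 - 54y3

Subject to:
  4y1 + y2 + 4y3 ≥ 8
  2y1 + 4y2 + 3y3 ≥ 5
  y1, y2, y3 ≥ 0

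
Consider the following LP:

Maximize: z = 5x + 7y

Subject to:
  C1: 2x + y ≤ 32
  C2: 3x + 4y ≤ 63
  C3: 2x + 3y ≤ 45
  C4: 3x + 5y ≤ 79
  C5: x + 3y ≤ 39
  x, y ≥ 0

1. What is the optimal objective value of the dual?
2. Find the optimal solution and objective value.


1. 108
2. x = 9, y = 9, z = 108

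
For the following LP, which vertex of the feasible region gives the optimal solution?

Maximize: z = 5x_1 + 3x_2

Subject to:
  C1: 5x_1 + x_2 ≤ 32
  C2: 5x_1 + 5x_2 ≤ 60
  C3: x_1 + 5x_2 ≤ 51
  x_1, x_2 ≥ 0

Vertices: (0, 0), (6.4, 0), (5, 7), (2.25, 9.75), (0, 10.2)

Evaluate the objective at each vertex of the feasible region:
  z(0, 0) = 0
  z(6.4, 0) = 32
  z(5, 7) = 46  ←
  z(2.25, 9.75) = 40.5
  z(0, 10.2) = 30.6
The maximum is at x_1 = 5, x_2 = 7.

(5, 7)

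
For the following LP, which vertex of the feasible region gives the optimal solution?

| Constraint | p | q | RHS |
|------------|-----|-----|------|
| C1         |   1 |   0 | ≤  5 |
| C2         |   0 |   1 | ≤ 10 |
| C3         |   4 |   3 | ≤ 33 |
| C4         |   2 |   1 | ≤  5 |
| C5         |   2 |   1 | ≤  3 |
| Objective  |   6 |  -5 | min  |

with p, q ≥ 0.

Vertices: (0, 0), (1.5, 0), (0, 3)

Evaluate the objective at each vertex of the feasible region:
  z(0, 0) = 0
  z(1.5, 0) = 9
  z(0, 3) = -15  ←
The minimum is at p = 0, q = 3.

(0, 3)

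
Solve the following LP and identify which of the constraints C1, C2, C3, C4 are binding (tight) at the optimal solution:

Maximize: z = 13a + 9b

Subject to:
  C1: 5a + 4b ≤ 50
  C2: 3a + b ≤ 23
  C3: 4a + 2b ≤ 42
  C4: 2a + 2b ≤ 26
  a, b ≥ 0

At a = 6, b = 5, compute slack b - a·x for each constraint:
  C1: 50 − 50 = 0  (binding)
  C2: 23 − 23 = 0  (binding)
  C3: 42 − 34 = 8  (slack)
  C4: 26 − 22 = 4  (slack)

Optimal: a = 6, b = 5
Binding: C1, C2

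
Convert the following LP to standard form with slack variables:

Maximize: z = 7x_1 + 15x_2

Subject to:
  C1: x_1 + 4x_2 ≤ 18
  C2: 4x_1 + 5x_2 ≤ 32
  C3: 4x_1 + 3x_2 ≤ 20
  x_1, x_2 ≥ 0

max z = 7x_1 + 15x_2

s.t.
  x_1 + 4x_2 + s1 = 18
  4x_1 + 5x_2 + s2 = 32
  4x_1 + 3x_2 + s3 = 20
  x_1, x_2, s1, s2, s3 ≥ 0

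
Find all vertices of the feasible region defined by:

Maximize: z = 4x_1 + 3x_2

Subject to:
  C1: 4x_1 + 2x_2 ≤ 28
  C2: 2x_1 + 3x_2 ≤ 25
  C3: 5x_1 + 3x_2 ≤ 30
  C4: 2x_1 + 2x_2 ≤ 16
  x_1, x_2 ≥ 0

(0, 0), (6, 0), (3, 5), (0, 8)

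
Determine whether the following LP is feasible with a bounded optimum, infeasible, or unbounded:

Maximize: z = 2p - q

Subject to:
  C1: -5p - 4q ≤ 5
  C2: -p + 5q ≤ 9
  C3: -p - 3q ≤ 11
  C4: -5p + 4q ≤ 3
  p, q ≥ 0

Unbounded (objective can increase without bound)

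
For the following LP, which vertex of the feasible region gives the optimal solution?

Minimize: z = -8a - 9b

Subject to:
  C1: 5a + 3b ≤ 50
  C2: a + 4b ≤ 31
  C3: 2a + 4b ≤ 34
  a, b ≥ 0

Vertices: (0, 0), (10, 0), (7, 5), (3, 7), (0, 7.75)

Evaluate the objective at each vertex of the feasible region:
  z(0, 0) = 0
  z(10, 0) = -80
  z(7, 5) = -101  ←
  z(3, 7) = -87
  z(0, 7.75) = -69.75
The minimum is at a = 7, b = 5.

(7, 5)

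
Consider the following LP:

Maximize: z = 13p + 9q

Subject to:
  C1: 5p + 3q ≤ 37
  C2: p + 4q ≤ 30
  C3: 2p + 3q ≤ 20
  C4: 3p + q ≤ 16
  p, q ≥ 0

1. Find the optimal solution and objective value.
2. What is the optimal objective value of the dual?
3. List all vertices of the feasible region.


1. p = 4, q = 4, z = 88
2. 88
3. (0, 0), (5.333, 0), (4, 4), (0, 6.667)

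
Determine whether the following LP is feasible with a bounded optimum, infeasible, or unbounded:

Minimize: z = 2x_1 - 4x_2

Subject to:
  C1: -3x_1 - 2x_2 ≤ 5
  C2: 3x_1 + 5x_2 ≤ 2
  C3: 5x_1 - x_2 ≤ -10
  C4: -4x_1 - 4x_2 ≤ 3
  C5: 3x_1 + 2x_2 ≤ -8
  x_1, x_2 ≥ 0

Infeasible (no feasible solution exists)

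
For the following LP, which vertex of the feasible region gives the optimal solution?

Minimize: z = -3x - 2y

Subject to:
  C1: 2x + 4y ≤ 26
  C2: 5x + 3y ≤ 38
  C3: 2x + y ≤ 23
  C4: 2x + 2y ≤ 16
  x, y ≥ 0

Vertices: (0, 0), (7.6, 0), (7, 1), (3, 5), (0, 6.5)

Evaluate the objective at each vertex of the feasible region:
  z(0, 0) = 0
  z(7.6, 0) = -22.8
  z(7, 1) = -23  ←
  z(3, 5) = -19
  z(0, 6.5) = -13
The minimum is at x = 7, y = 1.

(7, 1)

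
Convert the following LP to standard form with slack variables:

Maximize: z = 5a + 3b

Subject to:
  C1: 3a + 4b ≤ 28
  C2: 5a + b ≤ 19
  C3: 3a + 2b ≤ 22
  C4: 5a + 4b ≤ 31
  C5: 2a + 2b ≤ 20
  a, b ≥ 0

max z = 5a + 3b

s.t.
  3a + 4b + s1 = 28
  5a + b + s2 = 19
  3a + 2b + s3 = 22
  5a + 4b + s4 = 31
  2a + 2b + s5 = 20
  a, b, s1, s2, s3, s4, s5 ≥ 0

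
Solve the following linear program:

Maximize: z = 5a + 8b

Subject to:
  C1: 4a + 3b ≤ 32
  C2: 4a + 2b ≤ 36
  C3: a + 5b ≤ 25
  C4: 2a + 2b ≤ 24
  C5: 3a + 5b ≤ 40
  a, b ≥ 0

Evaluate the objective at each vertex of the feasible region:
  z(0, 0) = 0
  z(8, 0) = 40
  z(5, 4) = 57  ←
  z(0, 5) = 40
The maximum is at a = 5, b = 4.

a = 5, b = 4, z = 57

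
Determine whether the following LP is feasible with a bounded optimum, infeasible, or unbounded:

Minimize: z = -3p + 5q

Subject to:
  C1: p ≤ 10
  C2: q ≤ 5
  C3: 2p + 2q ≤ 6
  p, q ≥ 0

Feasible with a bounded optimal solution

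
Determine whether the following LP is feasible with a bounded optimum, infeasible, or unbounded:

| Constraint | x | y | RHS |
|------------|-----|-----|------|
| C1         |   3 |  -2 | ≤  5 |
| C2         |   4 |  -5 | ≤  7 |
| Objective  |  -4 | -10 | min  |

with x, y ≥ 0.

Unbounded (objective can decrease without bound)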